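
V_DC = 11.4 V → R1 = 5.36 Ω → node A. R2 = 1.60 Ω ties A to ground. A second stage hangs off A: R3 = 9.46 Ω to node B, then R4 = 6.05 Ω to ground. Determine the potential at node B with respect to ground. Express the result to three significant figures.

V_B ≈ 0.947 V

Node A sees R2 in parallel with the series input of stage 2, R3 + R4 = 15.51 Ω.
Effective lower resistance at A: R2 ‖ 15.51 = 1.450 Ω.
V_A = 11.4 × 1.450/(5.36 + 1.450) = 2.428 V.
V_B = V_A × 0.3901 = 0.9470 V.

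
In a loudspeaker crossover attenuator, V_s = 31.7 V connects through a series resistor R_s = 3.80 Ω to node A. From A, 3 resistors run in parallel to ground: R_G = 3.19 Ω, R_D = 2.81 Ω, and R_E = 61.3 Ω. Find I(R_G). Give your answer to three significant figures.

I ≈ 2.76 A

Parallel bank: R_p = 1/(1/3.19 + 1/2.81 + 1/61.3) = 1.458 Ω.
V_A = 31.7 × 1.458/5.258 = 8.792 V.
Branch current I = V_A/R_G = 8.792/3.19 = 2.756 A.
(Equivalently: I_total = 6.028 A, then current-divider fraction G_k/ΣG = 0.4572.)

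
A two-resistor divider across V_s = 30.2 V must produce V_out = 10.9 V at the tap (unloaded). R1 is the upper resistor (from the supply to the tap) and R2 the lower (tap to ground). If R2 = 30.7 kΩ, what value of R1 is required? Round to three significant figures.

R1 ≈ 54.4 kΩ

The divider ratio is R2/(R1+R2) = 10.9/30.2 = 0.3609.
So R1 = R2 · (V_s/V_out − 1) = 30.7 × (30.2/10.9 − 1) = 30.7 × 1.771 = 54.36 kΩ.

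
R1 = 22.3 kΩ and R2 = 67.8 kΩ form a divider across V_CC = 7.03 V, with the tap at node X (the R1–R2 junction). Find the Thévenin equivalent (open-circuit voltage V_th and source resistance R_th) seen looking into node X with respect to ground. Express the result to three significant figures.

With X open, the divider is unloaded: V_th = 7.03 × 67.8/90.10 = 5.290 V.
Zeroing V_CC shorts the top of R1 to ground, so R_th = R1 ‖ R2 = 16.78 kΩ.

V_th ≈ 5.29 V, R_th ≈ 16.8 kΩ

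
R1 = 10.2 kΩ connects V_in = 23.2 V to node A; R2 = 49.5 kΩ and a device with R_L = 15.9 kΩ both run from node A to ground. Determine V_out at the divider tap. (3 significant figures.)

R2 ‖ R_L = (49.5 × 15.9)/(49.5 + 15.9) = 12.03 kΩ.
Voltage divider with the loaded lower leg: V_out = 23.2 × 12.03/(10.2 + 12.03) = 23.2 × 0.5413 = 12.56 V.

V_out ≈ 12.6 V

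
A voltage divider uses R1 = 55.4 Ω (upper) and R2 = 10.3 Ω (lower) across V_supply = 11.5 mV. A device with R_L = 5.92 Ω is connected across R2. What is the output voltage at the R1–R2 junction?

V_out ≈ 0.731 mV

The load sits in parallel with R2, giving an effective lower resistance R2' = R2·R_L/(R2+R_L) = 3.759 Ω.
Voltage divider with the loaded lower leg: V_out = 11.5 × 3.759/(55.4 + 3.759) = 11.5 × 0.06355 = 0.7308 mV.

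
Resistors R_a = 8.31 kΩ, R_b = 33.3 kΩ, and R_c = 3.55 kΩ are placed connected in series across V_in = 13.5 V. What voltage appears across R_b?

V ≈ 9.95 V

ΣR = 8.31 + 33.3 + 3.55 = 45.16 kΩ.
V = V_in · R/ΣR = 13.5 × 0.7374 = 9.955 V.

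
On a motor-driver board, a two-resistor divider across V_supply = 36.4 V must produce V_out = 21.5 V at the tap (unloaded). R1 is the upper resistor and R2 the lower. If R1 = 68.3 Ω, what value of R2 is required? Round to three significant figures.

V_out/V_supply = R2/(R1+R2) = 0.5907.
R2 = R1 · 0.5907/(1 − 0.5907) = 98.55 Ω.

R2 ≈ 98.6 Ω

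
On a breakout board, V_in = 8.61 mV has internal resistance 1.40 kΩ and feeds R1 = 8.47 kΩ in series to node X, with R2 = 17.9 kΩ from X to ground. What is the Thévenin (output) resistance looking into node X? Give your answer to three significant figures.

R_th ≈ 6.36 kΩ

R1' = 1.40 + 8.47 = 9.870 kΩ (source resistance + R1).
With V_in suppressed (replaced by a short), R_th = R1' ‖ R2 = (9.870 × 17.9)/(9.870 + 17.9) = 6.362 kΩ.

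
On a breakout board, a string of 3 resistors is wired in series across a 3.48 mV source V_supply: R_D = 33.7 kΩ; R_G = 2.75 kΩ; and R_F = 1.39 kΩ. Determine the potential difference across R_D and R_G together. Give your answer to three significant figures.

V ≈ 3.35 mV

Series total: ΣR = 33.7 + 2.75 + 1.39 = 37.84 kΩ.
R_{R_D..R_G} = 33.7 + 2.75 = 36.45 kΩ.
V = V_supply · R/ΣR = 3.48 × 0.9633 = 3.352 mV.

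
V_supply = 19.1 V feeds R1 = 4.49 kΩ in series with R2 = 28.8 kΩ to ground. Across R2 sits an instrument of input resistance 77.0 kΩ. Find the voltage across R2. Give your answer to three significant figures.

R2 ‖ R_L = (28.8 × 77.0)/(28.8 + 77.0) = 20.96 kΩ.
Voltage divider with the loaded lower leg: V_out = 19.1 × 20.96/(4.49 + 20.96) = 19.1 × 0.8236 = 15.73 V.
(Unloaded it would be 16.5 V; the load pulls it down.)

V_out ≈ 15.7 V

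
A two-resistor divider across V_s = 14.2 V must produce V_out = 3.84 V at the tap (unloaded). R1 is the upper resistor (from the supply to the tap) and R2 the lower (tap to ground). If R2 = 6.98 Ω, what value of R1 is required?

Required fraction k = V_out/V_s = 0.2704.
So R1 = R2 · (V_s/V_out − 1) = 6.98 × (14.2/3.84 − 1) = 6.98 × 2.698 = 18.83 Ω.

R1 ≈ 18.8 Ω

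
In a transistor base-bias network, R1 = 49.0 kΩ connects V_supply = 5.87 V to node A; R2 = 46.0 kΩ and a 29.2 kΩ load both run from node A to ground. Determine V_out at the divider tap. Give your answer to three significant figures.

The load sits in parallel with R2, giving an effective lower resistance R2' = R2·R_L/(R2+R_L) = 17.86 kΩ.
Voltage divider with the loaded lower leg: V_out = 5.87 × 17.86/(49.0 + 17.86) = 5.87 × 0.2671 = 1.568 V.

V_out ≈ 1.57 V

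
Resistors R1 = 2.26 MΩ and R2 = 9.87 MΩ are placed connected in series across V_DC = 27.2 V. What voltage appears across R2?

V ≈ 22.1 V

ΣR = 2.26 + 9.87 = 12.13 MΩ.
V = V_DC · R/ΣR = 27.2 × 0.8137 = 22.13 V.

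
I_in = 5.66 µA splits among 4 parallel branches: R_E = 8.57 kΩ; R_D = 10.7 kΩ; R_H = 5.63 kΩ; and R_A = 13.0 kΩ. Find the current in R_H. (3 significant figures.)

I ≈ 2.16 µA

ΣG = 1/8.57 + 1/10.7 + 1/5.63 + 1/13.0 = 0.4647.
R_H takes the fraction G_k/ΣG = 0.1776/0.4647 = 0.3822, so I = 5.66 × 0.3822 = 2.163 µA.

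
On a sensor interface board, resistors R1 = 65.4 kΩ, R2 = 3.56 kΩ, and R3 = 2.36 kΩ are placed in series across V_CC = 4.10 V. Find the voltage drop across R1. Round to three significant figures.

ΣR = 65.4 + 3.56 + 2.36 = 71.32 kΩ.
By the voltage-divider rule, V = 4.10 × 65.40/71.32 = 3.760 V.

V ≈ 3.76 V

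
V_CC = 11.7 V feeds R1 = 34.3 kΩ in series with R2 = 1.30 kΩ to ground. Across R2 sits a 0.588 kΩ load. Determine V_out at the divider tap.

V_out ≈ 0.136 V

R2 ‖ R_L = (1.30 × 0.588)/(1.30 + 0.588) = 0.4049 kΩ.
Voltage divider with the loaded lower leg: V_out = 11.7 × 0.4049/(34.3 + 0.4049) = 11.7 × 0.01167 = 0.1365 V.
(Unloaded it would be 0.427 V; the load pulls it down.)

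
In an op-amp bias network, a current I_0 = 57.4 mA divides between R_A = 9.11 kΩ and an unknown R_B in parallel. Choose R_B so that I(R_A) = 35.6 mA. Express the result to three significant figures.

Two-branch current divider: I_A = I_0 · R_B/(R_A + R_B).
35.6/57.4 = R_B/(R_A + R_B) → R_B = R_A · (0.6202)/(1 − 0.6202) = 9.11 × 1.633 = 14.88 kΩ.

R_B ≈ 14.9 kΩ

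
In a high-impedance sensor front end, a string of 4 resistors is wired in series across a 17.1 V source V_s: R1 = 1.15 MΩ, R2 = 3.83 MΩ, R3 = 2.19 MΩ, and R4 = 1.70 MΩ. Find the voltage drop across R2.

V ≈ 7.38 V

ΣR = 1.15 + 3.83 + 2.19 + 1.70 = 8.870 MΩ.
Voltage divider: V = V_s · (3.830 / 8.870) = 17.1 × 0.4318 = 7.384 V.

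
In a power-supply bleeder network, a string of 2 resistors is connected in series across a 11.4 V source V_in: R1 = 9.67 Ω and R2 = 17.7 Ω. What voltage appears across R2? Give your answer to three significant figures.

Total series resistance ΣR = 9.67 + 17.7 = 27.37 Ω.
Voltage divider: V = V_in · (17.70 / 27.37) = 11.4 × 0.6467 = 7.372 V.

V ≈ 7.37 V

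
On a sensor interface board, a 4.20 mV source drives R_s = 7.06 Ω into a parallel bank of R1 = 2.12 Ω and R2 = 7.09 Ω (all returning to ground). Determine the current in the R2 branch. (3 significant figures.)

Parallel bank: R_p = 1/(1/2.12 + 1/7.09) = 1.632 Ω.
V_A by voltage divider: V_A = 4.20 × 1.632/(7.06 + 1.632) = 0.7886 mV.
Branch current I = V_A/R2 = 0.7886/7.09 = 0.1112 mA.

I ≈ 0.111 mA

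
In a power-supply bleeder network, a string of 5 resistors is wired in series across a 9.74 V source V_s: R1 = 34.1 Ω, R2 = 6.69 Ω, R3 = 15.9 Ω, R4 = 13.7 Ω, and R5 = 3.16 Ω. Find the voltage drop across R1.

Series total: ΣR = 34.1 + 6.69 + 15.9 + 13.7 + 3.16 = 73.55 Ω.
By the voltage-divider rule, V = 9.74 × 34.10/73.55 = 4.516 V.

V ≈ 4.52 V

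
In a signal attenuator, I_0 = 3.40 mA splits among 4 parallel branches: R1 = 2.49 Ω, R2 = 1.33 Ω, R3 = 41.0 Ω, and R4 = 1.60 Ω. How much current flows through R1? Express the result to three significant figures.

I ≈ 0.757 mA

Conductances: ΣG = 1/2.49 + 1/1.33 + 1/41.0 + 1/1.60 = 1.803 (1/Ω).
By the current-divider rule, I = I_0 · G_k/ΣG = 3.40 × 0.2228 = 0.7574 mA.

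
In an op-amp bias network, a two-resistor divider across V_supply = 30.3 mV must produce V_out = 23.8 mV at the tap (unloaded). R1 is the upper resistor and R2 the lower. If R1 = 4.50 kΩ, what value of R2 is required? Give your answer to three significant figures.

R2 ≈ 16.5 kΩ

Required fraction k = V_out/V_supply = 0.7855.
R2 = R1 · 0.7855/(1 − 0.7855) = 16.48 kΩ.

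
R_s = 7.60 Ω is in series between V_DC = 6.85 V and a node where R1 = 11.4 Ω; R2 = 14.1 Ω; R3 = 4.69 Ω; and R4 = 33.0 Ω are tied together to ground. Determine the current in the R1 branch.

Parallel bank: R_p = 1/(1/11.4 + 1/14.1 + 1/4.69 + 1/33.0) = 2.487 Ω.
Node voltage V_A = V_DC · R_p/(R_s + R_p) = 6.85 × 0.2465 = 1.689 V.
I(R1) = V_A / R1 = 1.689/11.4 = 0.1481 A.

I ≈ 0.148 A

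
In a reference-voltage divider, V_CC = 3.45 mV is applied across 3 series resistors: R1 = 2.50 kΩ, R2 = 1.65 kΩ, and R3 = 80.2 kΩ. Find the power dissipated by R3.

P ≈ 0.134 nW

ΣR = 84.35 kΩ → I = 3.45/84.35 = 0.04090 µA.
P(R3) = I²·R3 = (0.04090)² × 80.2 = 0.1342 nW.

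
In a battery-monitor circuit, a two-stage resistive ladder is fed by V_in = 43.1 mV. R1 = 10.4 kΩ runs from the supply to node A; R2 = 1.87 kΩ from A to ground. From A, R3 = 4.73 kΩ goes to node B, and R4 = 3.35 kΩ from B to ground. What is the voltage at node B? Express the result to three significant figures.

V_B ≈ 2.28 mV

Looking into the second stage from A: R3 + R4 = 8.080 kΩ appears in parallel with R2.
R2 ‖ (R3+R4) = 1.519 kΩ.
So V_A = 43.1 × 0.1274 = 5.491 mV.
Stage 2 is unloaded, so V_B = V_A · R4/(R3+R4) = 5.491 × 3.35/8.080 = 2.277 mV.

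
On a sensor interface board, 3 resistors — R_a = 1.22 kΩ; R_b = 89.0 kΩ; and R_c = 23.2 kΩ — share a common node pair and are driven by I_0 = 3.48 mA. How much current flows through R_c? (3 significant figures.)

Conductances: ΣG = 1/1.22 + 1/89.0 + 1/23.2 = 0.8740 (1/kΩ).
R_c takes the fraction G_k/ΣG = 0.04310/0.8740 = 0.04932, so I = 3.48 × 0.04932 = 0.1716 mA.

I ≈ 0.172 mA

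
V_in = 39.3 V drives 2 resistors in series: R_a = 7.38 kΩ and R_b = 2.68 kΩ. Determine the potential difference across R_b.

V ≈ 10.5 V

Total series resistance ΣR = 7.38 + 2.68 = 10.06 kΩ.
By the voltage-divider rule, V = 39.3 × 2.680/10.06 = 10.47 V.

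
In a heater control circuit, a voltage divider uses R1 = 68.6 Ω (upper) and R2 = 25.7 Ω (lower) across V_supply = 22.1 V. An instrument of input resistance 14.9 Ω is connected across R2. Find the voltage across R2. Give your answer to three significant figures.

R2 ‖ R_L = (25.7 × 14.9)/(25.7 + 14.9) = 9.432 Ω.
Voltage divider with the loaded lower leg: V_out = 22.1 × 9.432/(68.6 + 9.432) = 22.1 × 0.1209 = 2.671 V.

V_out ≈ 2.67 V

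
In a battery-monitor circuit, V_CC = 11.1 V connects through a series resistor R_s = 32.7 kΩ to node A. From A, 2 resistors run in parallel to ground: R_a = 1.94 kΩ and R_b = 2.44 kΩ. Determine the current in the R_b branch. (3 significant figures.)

Equivalent of the parallel group: R_p = 1.081 kΩ.
V_A = 11.1 × 1.081/33.78 = 0.3551 V.
Branch current I = V_A/R_b = 0.3551/2.44 = 0.1455 mA.

I ≈ 0.146 mA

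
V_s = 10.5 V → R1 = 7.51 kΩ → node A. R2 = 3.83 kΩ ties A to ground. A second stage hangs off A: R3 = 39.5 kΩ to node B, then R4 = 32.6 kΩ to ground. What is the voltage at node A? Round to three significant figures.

Looking into the second stage from A: R3 + R4 = 72.10 kΩ appears in parallel with R2.
R2 ‖ (R3+R4) = 3.637 kΩ.
V_A = 10.5 × 3.637/(7.51 + 3.637) = 3.426 V.

V_A ≈ 3.43 V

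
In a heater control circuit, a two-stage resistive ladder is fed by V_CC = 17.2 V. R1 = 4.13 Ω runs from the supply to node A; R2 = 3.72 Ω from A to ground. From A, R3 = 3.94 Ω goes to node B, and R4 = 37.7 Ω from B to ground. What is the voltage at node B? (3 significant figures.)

The second stage (R3 + R4 = 41.64 Ω) loads node A in parallel with R2.
Effective lower resistance at A: R2 ‖ 41.64 = 3.415 Ω.
First divider: V_A = V_CC · 3.415/(4.13 + 3.415) = 7.785 V.
Stage 2 is unloaded, so V_B = V_A · R4/(R3+R4) = 7.785 × 37.7/41.64 = 7.048 V.

V_B ≈ 7.05 V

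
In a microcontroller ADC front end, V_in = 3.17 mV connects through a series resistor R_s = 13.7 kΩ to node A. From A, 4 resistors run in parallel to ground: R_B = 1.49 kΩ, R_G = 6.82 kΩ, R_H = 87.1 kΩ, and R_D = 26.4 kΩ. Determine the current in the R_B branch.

I ≈ 0.165 µA

Equivalent of the parallel group: R_p = 1.153 kΩ.
V_A by voltage divider: V_A = 3.17 × 1.153/(13.7 + 1.153) = 0.2461 mV.
Branch current I = V_A/R_B = 0.2461/1.49 = 0.1652 µA.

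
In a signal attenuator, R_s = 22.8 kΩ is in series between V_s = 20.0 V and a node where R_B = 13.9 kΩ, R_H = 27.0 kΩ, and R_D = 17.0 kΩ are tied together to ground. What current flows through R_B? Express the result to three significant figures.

Equivalent of the parallel group: R_p = 5.959 kΩ.
Node voltage V_A = V_s · R_p/(R_s + R_p) = 20.0 × 0.2072 = 4.144 V.
I(R_B) = V_A / R_B = 4.144/13.9 = 0.2982 mA.
(Equivalently: I_total = 0.6954 mA, then current-divider fraction G_k/ΣG = 0.4287.)

I ≈ 0.298 mA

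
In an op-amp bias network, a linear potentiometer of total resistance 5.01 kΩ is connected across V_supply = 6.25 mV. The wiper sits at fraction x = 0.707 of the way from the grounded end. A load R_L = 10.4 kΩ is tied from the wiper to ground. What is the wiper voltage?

Lower segment x·R_p = 3.542 kΩ; upper segment (1−x)·R_p = 1.468 kΩ.
Lower segment in parallel with the load: 3.542 ‖ 10.4 = 2.642 kΩ.
Then V_out = V_supply · 2.642/(1.468 + 2.642) = 4.018 mV.
(Unloaded: V_out = x·V_supply = 4.42 mV.)

V_out ≈ 4.02 mV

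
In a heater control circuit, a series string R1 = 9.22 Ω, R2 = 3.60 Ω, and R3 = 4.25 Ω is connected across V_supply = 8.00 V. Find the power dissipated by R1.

The common current is I = 8.00/17.07 = 0.4687 A.
P(R1) = I²·R1 = (0.4687)² × 9.22 = 2.025 W.

P ≈ 2.03 W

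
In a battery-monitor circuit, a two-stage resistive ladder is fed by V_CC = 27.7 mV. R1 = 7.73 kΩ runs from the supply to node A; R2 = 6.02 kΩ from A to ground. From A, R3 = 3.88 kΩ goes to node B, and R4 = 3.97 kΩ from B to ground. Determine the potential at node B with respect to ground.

V_B ≈ 4.29 mV

Looking into the second stage from A: R3 + R4 = 7.850 kΩ appears in parallel with R2.
R2 ‖ (R3+R4) = 3.407 kΩ.
First divider: V_A = V_CC · 3.407/(7.73 + 3.407) = 8.474 mV.
Stage 2 is unloaded, so V_B = V_A · R4/(R3+R4) = 8.474 × 3.97/7.850 = 4.286 mV.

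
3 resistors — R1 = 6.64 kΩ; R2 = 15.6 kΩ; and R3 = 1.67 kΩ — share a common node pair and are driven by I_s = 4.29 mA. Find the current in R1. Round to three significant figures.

Conductances: ΣG = 1/6.64 + 1/15.6 + 1/1.67 = 0.8135 (1/kΩ).
Current divider: I(R1) = I_s · G_k/ΣG = 4.29 × (0.1506/0.8135) = 4.29 × 0.1851 = 0.7942 mA.

I ≈ 0.794 mA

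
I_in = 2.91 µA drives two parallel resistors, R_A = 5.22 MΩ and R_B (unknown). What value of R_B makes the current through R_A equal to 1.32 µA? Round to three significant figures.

R_B ≈ 4.33 MΩ

Two-branch current divider: I_A = I_in · R_B/(R_A + R_B).
1.32/2.91 = R_B/(R_A + R_B) → R_B = R_A · (0.4536)/(1 − 0.4536) = 5.22 × 0.8302 = 4.334 MΩ.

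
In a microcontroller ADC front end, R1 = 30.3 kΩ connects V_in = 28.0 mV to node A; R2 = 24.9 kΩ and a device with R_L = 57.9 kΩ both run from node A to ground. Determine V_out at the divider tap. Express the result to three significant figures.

R2 ‖ R_L = (24.9 × 57.9)/(24.9 + 57.9) = 17.41 kΩ.
Voltage divider with the loaded lower leg: V_out = 28.0 × 17.41/(30.3 + 17.41) = 28.0 × 0.3649 = 10.22 mV.

V_out ≈ 10.2 mV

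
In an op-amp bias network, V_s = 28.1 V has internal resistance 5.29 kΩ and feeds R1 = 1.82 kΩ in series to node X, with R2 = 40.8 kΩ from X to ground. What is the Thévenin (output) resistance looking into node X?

R1' = 5.29 + 1.82 = 7.110 kΩ (source resistance + R1).
Looking into X with the source shorted: R_th = R1'·R2/(R1'+R2) = 7.110 × 40.8/47.91 = 6.055 kΩ.

R_th ≈ 6.05 kΩ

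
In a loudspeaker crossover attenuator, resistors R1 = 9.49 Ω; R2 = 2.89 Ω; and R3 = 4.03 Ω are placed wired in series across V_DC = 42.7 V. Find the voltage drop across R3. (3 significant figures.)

ΣR = 9.49 + 2.89 + 4.03 = 16.41 Ω.
By the voltage-divider rule, V = 42.7 × 4.030/16.41 = 10.49 V.

V ≈ 10.5 V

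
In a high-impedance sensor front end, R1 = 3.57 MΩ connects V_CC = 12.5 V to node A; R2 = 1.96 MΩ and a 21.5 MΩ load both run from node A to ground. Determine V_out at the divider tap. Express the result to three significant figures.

The load sits in parallel with R2, giving an effective lower resistance R2' = R2·R_L/(R2+R_L) = 1.796 MΩ.
Now apply the divider: V_out = 12.5 × 0.3347 = 4.184 V.
(Unloaded it would be 4.43 V; the load pulls it down.)

V_out ≈ 4.18 V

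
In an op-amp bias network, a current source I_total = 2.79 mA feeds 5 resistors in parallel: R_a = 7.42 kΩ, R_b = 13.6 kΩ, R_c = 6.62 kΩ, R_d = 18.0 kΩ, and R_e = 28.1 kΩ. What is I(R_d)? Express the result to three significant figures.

I ≈ 0.344 mA

Conductances: ΣG = 1/7.42 + 1/13.6 + 1/6.62 + 1/18.0 + 1/28.1 = 0.4505 (1/kΩ).
Current divider: I(R_d) = I_total · G_k/ΣG = 2.79 × (0.05556/0.4505) = 2.79 × 0.1233 = 0.3441 mA.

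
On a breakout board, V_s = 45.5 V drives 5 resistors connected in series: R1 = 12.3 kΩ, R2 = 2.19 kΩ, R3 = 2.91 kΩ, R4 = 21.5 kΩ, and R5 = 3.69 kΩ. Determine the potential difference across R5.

V ≈ 3.94 V

Total series resistance ΣR = 12.3 + 2.19 + 2.91 + 21.5 + 3.69 = 42.59 kΩ.
Voltage divider: V = V_s · (3.690 / 42.59) = 45.5 × 0.08664 = 3.942 V.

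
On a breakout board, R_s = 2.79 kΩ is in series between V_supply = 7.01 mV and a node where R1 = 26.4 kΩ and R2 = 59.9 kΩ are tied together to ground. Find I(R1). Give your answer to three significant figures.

I ≈ 0.230 µA

Parallel bank: R_p = 1/(1/26.4 + 1/59.9) = 18.32 kΩ.
V_A = 7.01 × 18.32/21.11 = 6.084 mV.
I(R1) = V_A / R1 = 6.084/26.4 = 0.2304 µA.
(Check via current divider: I_total = 0.3320 µA; share G_k/ΣG = 0.6941 → same result.)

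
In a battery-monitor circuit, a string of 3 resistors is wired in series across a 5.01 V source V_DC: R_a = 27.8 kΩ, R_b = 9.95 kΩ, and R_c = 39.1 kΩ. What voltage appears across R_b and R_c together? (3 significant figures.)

ΣR = 27.8 + 9.95 + 39.1 = 76.85 kΩ.
R_{R_b..R_c} = 9.95 + 39.1 = 49.05 kΩ.
By the voltage-divider rule, V = 5.01 × 49.05/76.85 = 3.198 V.

V ≈ 3.20 V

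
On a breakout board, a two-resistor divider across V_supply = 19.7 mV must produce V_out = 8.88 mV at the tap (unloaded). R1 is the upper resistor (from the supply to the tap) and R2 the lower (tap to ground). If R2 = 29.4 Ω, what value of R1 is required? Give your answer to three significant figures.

The divider ratio is R2/(R1+R2) = 8.88/19.7 = 0.4508.
R1 = R2·(1/k − 1) = 29.4 × 1.218 = 35.82 Ω.

R1 ≈ 35.8 Ω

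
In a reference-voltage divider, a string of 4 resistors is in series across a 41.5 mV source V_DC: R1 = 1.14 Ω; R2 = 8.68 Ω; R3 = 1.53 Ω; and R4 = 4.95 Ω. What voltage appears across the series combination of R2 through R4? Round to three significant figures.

V ≈ 38.6 mV

Total series resistance ΣR = 1.14 + 8.68 + 1.53 + 4.95 = 16.30 Ω.
R_{R2..R4} = 8.68 + 1.53 + 4.95 = 15.16 Ω.
By the voltage-divider rule, V = 41.5 × 15.16/16.30 = 38.60 mV.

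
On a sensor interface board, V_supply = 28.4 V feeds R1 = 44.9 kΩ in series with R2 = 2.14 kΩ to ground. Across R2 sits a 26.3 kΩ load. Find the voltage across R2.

V_out ≈ 1.20 V

First combine the lower leg with the load: R2 ‖ R_L = 1.979 kΩ.
Now apply the divider: V_out = 28.4 × 0.04221 = 1.199 V.
(Unloaded it would be 1.29 V; the load pulls it down.)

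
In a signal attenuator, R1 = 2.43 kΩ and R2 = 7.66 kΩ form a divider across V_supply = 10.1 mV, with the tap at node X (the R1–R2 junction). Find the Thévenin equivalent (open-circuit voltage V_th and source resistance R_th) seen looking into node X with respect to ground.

V_th ≈ 7.67 mV, R_th ≈ 1.84 kΩ

Open-circuit (no load on X): V_th = V_supply · R2/(R1 + R2) = 10.1 × 7.66/(2.430 + 7.66) = 7.668 mV.
Zeroing V_supply shorts the top of R1 to ground, so R_th = R1 ‖ R2 = 1.845 kΩ.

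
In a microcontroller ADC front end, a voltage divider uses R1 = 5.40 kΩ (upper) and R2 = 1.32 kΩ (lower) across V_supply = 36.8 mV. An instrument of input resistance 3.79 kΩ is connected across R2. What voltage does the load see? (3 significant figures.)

R2 ‖ R_L = (1.32 × 3.79)/(1.32 + 3.79) = 0.9790 kΩ.
Voltage divider with the loaded lower leg: V_out = 36.8 × 0.9790/(5.40 + 0.9790) = 36.8 × 0.1535 = 5.648 mV.
(Unloaded it would be 7.23 mV; the load pulls it down.)

V_out ≈ 5.65 mV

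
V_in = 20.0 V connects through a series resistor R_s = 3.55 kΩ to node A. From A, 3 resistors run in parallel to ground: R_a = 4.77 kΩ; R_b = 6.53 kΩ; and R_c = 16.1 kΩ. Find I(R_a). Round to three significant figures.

Combine the parallel branches: R_p = (1/4.77 + 1/6.53 + 1/16.1)⁻¹ = 2.354 kΩ.
V_A = 20.0 × 2.354/5.904 = 7.973 V.
I(R_a) = V_A / R_a = 7.973/4.77 = 1.672 mA.

I ≈ 1.67 mA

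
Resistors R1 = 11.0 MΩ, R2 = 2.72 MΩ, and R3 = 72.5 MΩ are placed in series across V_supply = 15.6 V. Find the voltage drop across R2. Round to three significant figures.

ΣR = 11.0 + 2.72 + 72.5 = 86.22 MΩ.
V = V_supply · R/ΣR = 15.6 × 0.03155 = 0.4921 V.

V ≈ 0.492 V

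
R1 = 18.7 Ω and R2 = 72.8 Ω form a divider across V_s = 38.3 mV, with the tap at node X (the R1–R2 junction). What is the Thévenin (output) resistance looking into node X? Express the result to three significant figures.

R_th ≈ 14.9 Ω

Looking into X with the source shorted: R_th = R1·R2/(R1+R2) = 18.70 × 72.8/91.50 = 14.88 Ω.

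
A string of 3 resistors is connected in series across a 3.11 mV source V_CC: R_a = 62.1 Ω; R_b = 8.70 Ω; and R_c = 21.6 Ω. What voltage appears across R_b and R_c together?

V ≈ 1.02 mV

Total series resistance ΣR = 62.1 + 8.70 + 21.6 = 92.40 Ω.
R_{R_b..R_c} = 8.70 + 21.6 = 30.30 Ω.
By the voltage-divider rule, V = 3.11 × 30.30/92.40 = 1.020 mV.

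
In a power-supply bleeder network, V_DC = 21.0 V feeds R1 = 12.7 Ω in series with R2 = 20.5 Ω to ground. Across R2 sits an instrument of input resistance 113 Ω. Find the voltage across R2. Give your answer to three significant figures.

First combine the lower leg with the load: R2 ‖ R_L = 17.35 Ω.
Voltage divider with the loaded lower leg: V_out = 21.0 × 17.35/(12.7 + 17.35) = 21.0 × 0.5774 = 12.13 V.

V_out ≈ 12.1 V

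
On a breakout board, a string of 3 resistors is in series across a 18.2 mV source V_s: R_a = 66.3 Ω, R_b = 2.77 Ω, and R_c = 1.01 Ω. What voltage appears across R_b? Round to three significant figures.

Total series resistance ΣR = 66.3 + 2.77 + 1.01 = 70.08 Ω.
V = V_s · R/ΣR = 18.2 × 0.03953 = 0.7194 mV.

V ≈ 0.719 mV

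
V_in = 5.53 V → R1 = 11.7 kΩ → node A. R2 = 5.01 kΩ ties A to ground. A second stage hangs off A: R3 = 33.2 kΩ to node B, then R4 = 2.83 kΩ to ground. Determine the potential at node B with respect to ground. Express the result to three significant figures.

Node A sees R2 in parallel with the series input of stage 2, R3 + R4 = 36.03 kΩ.
R2 ‖ (R3+R4) = 4.398 kΩ.
First divider: V_A = V_in · 4.398/(11.7 + 4.398) = 1.511 V.
Stage 2 is unloaded, so V_B = V_A · R4/(R3+R4) = 1.511 × 2.83/36.03 = 0.1187 V.

V_B ≈ 0.119 V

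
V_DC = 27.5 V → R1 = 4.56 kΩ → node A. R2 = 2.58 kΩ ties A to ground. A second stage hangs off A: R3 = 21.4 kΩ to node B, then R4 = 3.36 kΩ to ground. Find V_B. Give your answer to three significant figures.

V_B ≈ 1.26 V

Node A sees R2 in parallel with the series input of stage 2, R3 + R4 = 24.76 kΩ.
R2 ‖ (R3+R4) = 2.337 kΩ.
First divider: V_A = V_DC · 2.337/(4.56 + 2.337) = 9.317 V.
Then the unloaded second divider: V_B = V_A × R4/(R3+R4) = 9.317 × 0.1357 = 1.264 V.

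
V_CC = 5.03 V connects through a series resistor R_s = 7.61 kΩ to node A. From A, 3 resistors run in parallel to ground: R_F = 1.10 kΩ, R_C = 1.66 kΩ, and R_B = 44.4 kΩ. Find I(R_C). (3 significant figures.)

I ≈ 0.239 mA

Equivalent of the parallel group: R_p = 0.6519 kΩ.
V_A by voltage divider: V_A = 5.03 × 0.6519/(7.61 + 0.6519) = 0.3969 V.
Branch current I = V_A/R_C = 0.3969/1.66 = 0.2391 mA.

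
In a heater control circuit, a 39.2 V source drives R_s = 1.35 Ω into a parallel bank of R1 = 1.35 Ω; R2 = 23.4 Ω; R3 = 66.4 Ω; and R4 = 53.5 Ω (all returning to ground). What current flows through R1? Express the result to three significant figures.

I ≈ 13.8 A

Parallel bank: R_p = 1/(1/1.35 + 1/23.4 + 1/66.4 + 1/53.5) = 1.224 Ω.
Node voltage V_A = V_DC · R_p/(R_s + R_p) = 39.2 × 0.4755 = 18.64 V.
Branch current I = V_A/R1 = 18.64/1.35 = 13.81 A.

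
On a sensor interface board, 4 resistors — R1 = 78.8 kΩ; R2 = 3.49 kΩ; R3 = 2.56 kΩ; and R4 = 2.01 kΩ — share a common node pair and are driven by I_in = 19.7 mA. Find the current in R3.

ΣG = 1/78.8 + 1/3.49 + 1/2.56 + 1/2.01 = 1.187.
R3 takes the fraction G_k/ΣG = 0.3906/1.187 = 0.3290, so I = 19.7 × 0.3290 = 6.481 mA.

I ≈ 6.48 mA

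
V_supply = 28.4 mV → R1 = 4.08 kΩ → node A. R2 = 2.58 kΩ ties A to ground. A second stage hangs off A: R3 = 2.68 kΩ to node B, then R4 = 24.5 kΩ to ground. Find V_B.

Node A sees R2 in parallel with the series input of stage 2, R3 + R4 = 27.18 kΩ.
Effective lower resistance at A: R2 ‖ 27.18 = 2.356 kΩ.
So V_A = 28.4 × 0.3661 = 10.40 mV.
V_B = V_A × 0.9014 = 9.372 mV.

V_B ≈ 9.37 mV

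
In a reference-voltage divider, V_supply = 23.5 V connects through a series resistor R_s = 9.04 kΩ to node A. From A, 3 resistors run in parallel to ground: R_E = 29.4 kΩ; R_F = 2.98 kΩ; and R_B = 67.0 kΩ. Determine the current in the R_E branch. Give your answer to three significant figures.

Combine the parallel branches: R_p = (1/29.4 + 1/2.98 + 1/67.0)⁻¹ = 2.601 kΩ.
V_A by voltage divider: V_A = 23.5 × 2.601/(9.04 + 2.601) = 5.250 V.
Branch current I = V_A/R_E = 5.250/29.4 = 0.1786 mA.

I ≈ 0.179 mA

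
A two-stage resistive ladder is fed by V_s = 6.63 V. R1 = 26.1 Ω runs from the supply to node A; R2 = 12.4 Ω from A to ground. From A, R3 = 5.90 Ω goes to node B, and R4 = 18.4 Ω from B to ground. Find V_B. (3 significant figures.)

V_B ≈ 1.20 V

Node A sees R2 in parallel with the series input of stage 2, R3 + R4 = 24.30 Ω.
Effective lower resistance at A: R2 ‖ 24.30 = 8.210 Ω.
V_A = 6.63 × 8.210/(26.1 + 8.210) = 1.587 V.
Then the unloaded second divider: V_B = V_A × R4/(R3+R4) = 1.587 × 0.7572 = 1.201 V.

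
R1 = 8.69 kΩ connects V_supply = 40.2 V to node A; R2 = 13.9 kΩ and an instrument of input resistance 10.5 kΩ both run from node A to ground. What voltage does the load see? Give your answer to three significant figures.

First combine the lower leg with the load: R2 ‖ R_L = 5.982 kΩ.
Voltage divider with the loaded lower leg: V_out = 40.2 × 5.982/(8.69 + 5.982) = 40.2 × 0.4077 = 16.39 V.
(Unloaded it would be 24.7 V; the load pulls it down.)

V_out ≈ 16.4 V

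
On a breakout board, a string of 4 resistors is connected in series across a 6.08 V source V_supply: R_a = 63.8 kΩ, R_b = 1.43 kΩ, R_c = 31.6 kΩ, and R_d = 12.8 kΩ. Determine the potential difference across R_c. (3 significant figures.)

Series total: ΣR = 63.8 + 1.43 + 31.6 + 12.8 = 109.6 kΩ.
By the voltage-divider rule, V = 6.08 × 31.60/109.6 = 1.753 V.

V ≈ 1.75 V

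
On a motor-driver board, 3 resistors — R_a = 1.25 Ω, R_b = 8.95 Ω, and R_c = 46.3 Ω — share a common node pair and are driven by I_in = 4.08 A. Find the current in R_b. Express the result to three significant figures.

Conductances: ΣG = 1/1.25 + 1/8.95 + 1/46.3 = 0.9333 (1/Ω).
R_b takes the fraction G_k/ΣG = 0.1117/0.9333 = 0.1197, so I = 4.08 × 0.1197 = 0.4884 A.

I ≈ 0.488 A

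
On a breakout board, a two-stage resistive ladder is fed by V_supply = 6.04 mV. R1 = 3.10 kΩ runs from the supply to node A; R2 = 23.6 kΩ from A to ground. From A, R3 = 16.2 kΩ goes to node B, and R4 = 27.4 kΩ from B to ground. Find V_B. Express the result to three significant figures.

V_B ≈ 3.16 mV

Looking into the second stage from A: R3 + R4 = 43.60 kΩ appears in parallel with R2.
R2 ‖ (R3+R4) = 15.31 kΩ.
First divider: V_A = V_supply · 15.31/(3.10 + 15.31) = 5.023 mV.
Then the unloaded second divider: V_B = V_A × R4/(R3+R4) = 5.023 × 0.6284 = 3.157 mV.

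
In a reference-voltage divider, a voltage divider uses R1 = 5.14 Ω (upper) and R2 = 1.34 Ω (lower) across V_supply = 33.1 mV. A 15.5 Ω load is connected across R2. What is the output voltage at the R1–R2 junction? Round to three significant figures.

V_out ≈ 6.41 mV

R2 ‖ R_L = (1.34 × 15.5)/(1.34 + 15.5) = 1.233 Ω.
Then V_out = V_supply · R2'/(R1 + R2') = 33.1 × 1.233/6.373 = 6.406 mV.
(Unloaded it would be 6.84 mV; the load pulls it down.)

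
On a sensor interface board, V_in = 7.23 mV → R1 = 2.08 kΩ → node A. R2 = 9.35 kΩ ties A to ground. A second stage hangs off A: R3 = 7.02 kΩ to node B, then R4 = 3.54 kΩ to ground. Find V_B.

The second stage (R3 + R4 = 10.56 kΩ) loads node A in parallel with R2.
R2 ‖ (R3+R4) = 4.959 kΩ.
V_A = 7.23 × 4.959/(2.08 + 4.959) = 5.094 mV.
Stage 2 is unloaded, so V_B = V_A · R4/(R3+R4) = 5.094 × 3.54/10.56 = 1.708 mV.

V_B ≈ 1.71 mV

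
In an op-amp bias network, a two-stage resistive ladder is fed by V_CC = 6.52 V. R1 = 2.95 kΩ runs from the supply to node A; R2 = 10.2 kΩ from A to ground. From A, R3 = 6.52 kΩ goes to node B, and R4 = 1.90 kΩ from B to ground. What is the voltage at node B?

V_B ≈ 0.897 V

The second stage (R3 + R4 = 8.420 kΩ) loads node A in parallel with R2.
Effective lower resistance at A: R2 ‖ 8.420 = 4.612 kΩ.
So V_A = 6.52 × 0.6099 = 3.977 V.
V_B = V_A × 0.2257 = 0.8973 V.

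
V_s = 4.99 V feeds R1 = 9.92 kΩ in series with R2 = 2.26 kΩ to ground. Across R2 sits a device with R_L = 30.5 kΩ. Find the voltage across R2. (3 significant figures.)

First combine the lower leg with the load: R2 ‖ R_L = 2.104 kΩ.
Then V_out = V_s · R2'/(R1 + R2') = 4.99 × 2.104/12.02 = 0.8732 V.

V_out ≈ 0.873 V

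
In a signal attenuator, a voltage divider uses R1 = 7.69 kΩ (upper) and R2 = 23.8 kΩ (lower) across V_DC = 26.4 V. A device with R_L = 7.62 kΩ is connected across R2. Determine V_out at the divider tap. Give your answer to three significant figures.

V_out ≈ 11.3 V

First combine the lower leg with the load: R2 ‖ R_L = 5.772 kΩ.
Voltage divider with the loaded lower leg: V_out = 26.4 × 5.772/(7.69 + 5.772) = 26.4 × 0.4288 = 11.32 V.
(Unloaded it would be 20.0 V; the load pulls it down.)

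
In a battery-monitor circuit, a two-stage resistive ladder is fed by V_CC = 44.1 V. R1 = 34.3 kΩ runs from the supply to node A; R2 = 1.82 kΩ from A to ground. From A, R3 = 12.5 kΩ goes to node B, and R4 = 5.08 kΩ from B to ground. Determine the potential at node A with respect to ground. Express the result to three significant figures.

V_A ≈ 2.02 V

The second stage (R3 + R4 = 17.58 kΩ) loads node A in parallel with R2.
Effective lower resistance at A: R2 ‖ 17.58 = 1.649 kΩ.
First divider: V_A = V_CC · 1.649/(34.3 + 1.649) = 2.023 V.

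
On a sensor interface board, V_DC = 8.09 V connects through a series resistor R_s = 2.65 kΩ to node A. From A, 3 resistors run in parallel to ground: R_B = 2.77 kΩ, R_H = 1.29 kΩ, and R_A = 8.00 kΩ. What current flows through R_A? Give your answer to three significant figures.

Combine the parallel branches: R_p = (1/2.77 + 1/1.29 + 1/8.00)⁻¹ = 0.7929 kΩ.
V_A by voltage divider: V_A = 8.09 × 0.7929/(2.65 + 0.7929) = 1.863 V.
Branch current I = V_A/R_A = 1.863/8.00 = 0.2329 mA.
(Equivalently: I_total = 2.350 mA, then current-divider fraction G_k/ΣG = 0.09911.)

I ≈ 0.233 mA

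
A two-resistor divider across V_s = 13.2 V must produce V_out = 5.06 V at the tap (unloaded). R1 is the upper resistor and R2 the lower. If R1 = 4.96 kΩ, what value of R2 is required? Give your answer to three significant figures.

R2 ≈ 3.08 kΩ

V_out/V_s = R2/(R1+R2) = 0.3833.
So R2 = R1 · V_out/(V_s − V_out) = 4.96 × 5.06/(13.2 − 5.06) = 4.96 × 0.6216 = 3.083 kΩ.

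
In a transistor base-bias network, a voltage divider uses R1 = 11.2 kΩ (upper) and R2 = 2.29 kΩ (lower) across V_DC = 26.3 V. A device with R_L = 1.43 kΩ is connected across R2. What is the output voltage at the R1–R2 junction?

V_out ≈ 1.92 V

The load sits in parallel with R2, giving an effective lower resistance R2' = R2·R_L/(R2+R_L) = 0.8803 kΩ.
Voltage divider with the loaded lower leg: V_out = 26.3 × 0.8803/(11.2 + 0.8803) = 26.3 × 0.07287 = 1.916 V.
(Unloaded it would be 4.46 V; the load pulls it down.)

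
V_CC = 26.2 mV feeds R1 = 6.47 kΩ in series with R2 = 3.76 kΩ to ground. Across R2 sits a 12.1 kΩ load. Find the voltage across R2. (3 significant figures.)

V_out ≈ 8.05 mV

The load sits in parallel with R2, giving an effective lower resistance R2' = R2·R_L/(R2+R_L) = 2.869 kΩ.
Now apply the divider: V_out = 26.2 × 0.3072 = 8.048 mV.
(Unloaded it would be 9.63 mV; the load pulls it down.)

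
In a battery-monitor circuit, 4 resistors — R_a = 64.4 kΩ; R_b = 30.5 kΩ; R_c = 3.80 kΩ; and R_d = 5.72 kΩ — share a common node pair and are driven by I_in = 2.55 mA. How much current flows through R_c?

Conductances: ΣG = 1/64.4 + 1/30.5 + 1/3.80 + 1/5.72 = 0.4863 (1/kΩ).
R_c takes the fraction G_k/ΣG = 0.2632/0.4863 = 0.5411, so I = 2.55 × 0.5411 = 1.380 mA.

I ≈ 1.38 mA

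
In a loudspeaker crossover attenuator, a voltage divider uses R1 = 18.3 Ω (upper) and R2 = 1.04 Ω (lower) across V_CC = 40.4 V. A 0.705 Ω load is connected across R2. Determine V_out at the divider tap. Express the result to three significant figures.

V_out ≈ 0.907 V

R2 ‖ R_L = (1.04 × 0.705)/(1.04 + 0.705) = 0.4202 Ω.
Voltage divider with the loaded lower leg: V_out = 40.4 × 0.4202/(18.3 + 0.4202) = 40.4 × 0.02244 = 0.9068 V.
(Unloaded it would be 2.17 V; the load pulls it down.)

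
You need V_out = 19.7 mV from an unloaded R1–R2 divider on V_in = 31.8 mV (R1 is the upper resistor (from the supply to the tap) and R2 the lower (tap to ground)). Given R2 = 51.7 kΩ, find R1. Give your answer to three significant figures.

Required fraction k = V_out/V_in = 0.6195.
R1 = R2·(1/k − 1) = 51.7 × 0.6142 = 31.75 kΩ.

R1 ≈ 31.8 kΩ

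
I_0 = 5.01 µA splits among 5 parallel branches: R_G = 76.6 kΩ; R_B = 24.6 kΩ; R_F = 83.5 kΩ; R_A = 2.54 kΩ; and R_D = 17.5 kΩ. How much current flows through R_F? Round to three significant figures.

I ≈ 0.116 µA

Total conductance ΣG = 1/76.6 + 1/24.6 + 1/83.5 + 1/2.54 + 1/17.5 = 0.5165 (units of 1/kΩ).
By the current-divider rule, I = I_0 · G_k/ΣG = 5.01 × 0.02319 = 0.1162 µA.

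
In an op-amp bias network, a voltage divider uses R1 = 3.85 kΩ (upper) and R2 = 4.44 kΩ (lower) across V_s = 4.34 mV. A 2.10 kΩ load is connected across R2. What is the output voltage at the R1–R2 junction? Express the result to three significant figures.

First combine the lower leg with the load: R2 ‖ R_L = 1.426 kΩ.
Voltage divider with the loaded lower leg: V_out = 4.34 × 1.426/(3.85 + 1.426) = 4.34 × 0.2702 = 1.173 mV.

V_out ≈ 1.17 mV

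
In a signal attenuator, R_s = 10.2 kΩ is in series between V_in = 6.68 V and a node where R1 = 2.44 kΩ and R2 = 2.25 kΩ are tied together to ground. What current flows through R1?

I ≈ 0.282 mA

Combine the parallel branches: R_p = (1/2.44 + 1/2.25)⁻¹ = 1.171 kΩ.
V_A by voltage divider: V_A = 6.68 × 1.171/(10.2 + 1.171) = 0.6877 V.
Branch current I = V_A/R1 = 0.6877/2.44 = 0.2818 mA.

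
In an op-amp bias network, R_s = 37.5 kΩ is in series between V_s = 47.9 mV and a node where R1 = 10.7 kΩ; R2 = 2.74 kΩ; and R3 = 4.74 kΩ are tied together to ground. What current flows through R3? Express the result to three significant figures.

Combine the parallel branches: R_p = (1/10.7 + 1/2.74 + 1/4.74)⁻¹ = 1.494 kΩ.
V_A = 47.9 × 1.494/38.99 = 1.835 mV.
I(R3) = V_A / R3 = 1.835/4.74 = 0.3872 µA.
(Check via current divider: I_total = 1.228 µA; share G_k/ΣG = 0.3152 → same result.)

I ≈ 0.387 µA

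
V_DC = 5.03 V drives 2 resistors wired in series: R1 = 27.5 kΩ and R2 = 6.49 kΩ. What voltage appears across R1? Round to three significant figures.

V ≈ 4.07 V

Total series resistance ΣR = 27.5 + 6.49 = 33.99 kΩ.
By the voltage-divider rule, V = 5.03 × 27.50/33.99 = 4.070 V.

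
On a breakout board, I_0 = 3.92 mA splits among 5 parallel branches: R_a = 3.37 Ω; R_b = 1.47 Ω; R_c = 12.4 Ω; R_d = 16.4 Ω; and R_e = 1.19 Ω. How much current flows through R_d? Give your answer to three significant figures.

I ≈ 0.122 mA

Conductances: ΣG = 1/3.37 + 1/1.47 + 1/12.4 + 1/16.4 + 1/1.19 = 1.959 (1/Ω).
Current divider: I(R_d) = I_0 · G_k/ΣG = 3.92 × (0.06098/1.959) = 3.92 × 0.03113 = 0.1220 mA.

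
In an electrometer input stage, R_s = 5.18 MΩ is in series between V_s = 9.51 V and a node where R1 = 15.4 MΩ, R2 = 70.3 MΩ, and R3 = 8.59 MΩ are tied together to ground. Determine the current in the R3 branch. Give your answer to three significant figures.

Parallel bank: R_p = 1/(1/15.4 + 1/70.3 + 1/8.59) = 5.113 MΩ.
V_A = 9.51 × 5.113/10.29 = 4.724 V.
I(R3) = V_A / R3 = 4.724/8.59 = 0.5500 µA.

I ≈ 0.550 µA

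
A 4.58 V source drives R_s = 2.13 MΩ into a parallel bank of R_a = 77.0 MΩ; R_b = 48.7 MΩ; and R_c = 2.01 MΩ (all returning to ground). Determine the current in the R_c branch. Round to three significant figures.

I ≈ 1.07 µA

Combine the parallel branches: R_p = (1/77.0 + 1/48.7 + 1/2.01)⁻¹ = 1.883 MΩ.
Node voltage V_A = V_CC · R_p/(R_s + R_p) = 4.58 × 0.4692 = 2.149 V.
Branch current I = V_A/R_c = 2.149/2.01 = 1.069 µA.
(Equivalently: I_total = 1.141 µA, then current-divider fraction G_k/ΣG = 0.9369.)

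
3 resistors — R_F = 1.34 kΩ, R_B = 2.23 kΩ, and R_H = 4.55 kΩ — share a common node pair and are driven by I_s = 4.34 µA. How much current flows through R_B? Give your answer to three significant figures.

I ≈ 1.38 µA

ΣG = 1/1.34 + 1/2.23 + 1/4.55 = 1.414.
R_B takes the fraction G_k/ΣG = 0.4484/1.414 = 0.3170, so I = 4.34 × 0.3170 = 1.376 µA.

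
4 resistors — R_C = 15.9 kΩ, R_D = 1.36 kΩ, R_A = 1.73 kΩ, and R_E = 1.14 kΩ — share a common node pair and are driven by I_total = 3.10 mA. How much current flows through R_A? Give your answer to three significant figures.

I ≈ 0.795 mA

Total conductance ΣG = 1/15.9 + 1/1.36 + 1/1.73 + 1/1.14 = 2.253 (units of 1/kΩ).
Current divider: I(R_A) = I_total · G_k/ΣG = 3.10 × (0.5780/2.253) = 3.10 × 0.2565 = 0.7952 mA.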